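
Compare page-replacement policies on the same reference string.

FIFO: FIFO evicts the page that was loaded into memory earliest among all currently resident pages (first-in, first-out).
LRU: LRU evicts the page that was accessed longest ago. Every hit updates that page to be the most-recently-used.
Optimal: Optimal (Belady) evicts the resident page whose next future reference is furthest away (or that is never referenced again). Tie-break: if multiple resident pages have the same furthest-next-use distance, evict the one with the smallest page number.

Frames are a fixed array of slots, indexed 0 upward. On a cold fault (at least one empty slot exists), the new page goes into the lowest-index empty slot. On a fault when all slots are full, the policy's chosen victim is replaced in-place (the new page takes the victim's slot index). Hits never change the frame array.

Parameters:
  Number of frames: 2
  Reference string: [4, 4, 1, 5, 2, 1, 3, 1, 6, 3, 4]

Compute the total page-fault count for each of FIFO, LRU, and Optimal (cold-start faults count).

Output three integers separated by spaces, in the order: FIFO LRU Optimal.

--- FIFO ---
  step 0: ref 4 -> FAULT, frames=[4,-] (faults so far: 1)
  step 1: ref 4 -> HIT, frames=[4,-] (faults so far: 1)
  step 2: ref 1 -> FAULT, frames=[4,1] (faults so far: 2)
  step 3: ref 5 -> FAULT, evict 4, frames=[5,1] (faults so far: 3)
  step 4: ref 2 -> FAULT, evict 1, frames=[5,2] (faults so far: 4)
  step 5: ref 1 -> FAULT, evict 5, frames=[1,2] (faults so far: 5)
  step 6: ref 3 -> FAULT, evict 2, frames=[1,3] (faults so far: 6)
  step 7: ref 1 -> HIT, frames=[1,3] (faults so far: 6)
  step 8: ref 6 -> FAULT, evict 1, frames=[6,3] (faults so far: 7)
  step 9: ref 3 -> HIT, frames=[6,3] (faults so far: 7)
  step 10: ref 4 -> FAULT, evict 3, frames=[6,4] (faults so far: 8)
  FIFO total faults: 8
--- LRU ---
  step 0: ref 4 -> FAULT, frames=[4,-] (faults so far: 1)
  step 1: ref 4 -> HIT, frames=[4,-] (faults so far: 1)
  step 2: ref 1 -> FAULT, frames=[4,1] (faults so far: 2)
  step 3: ref 5 -> FAULT, evict 4, frames=[5,1] (faults so far: 3)
  step 4: ref 2 -> FAULT, evict 1, frames=[5,2] (faults so far: 4)
  step 5: ref 1 -> FAULT, evict 5, frames=[1,2] (faults so far: 5)
  step 6: ref 3 -> FAULT, evict 2, frames=[1,3] (faults so far: 6)
  step 7: ref 1 -> HIT, frames=[1,3] (faults so far: 6)
  step 8: ref 6 -> FAULT, evict 3, frames=[1,6] (faults so far: 7)
  step 9: ref 3 -> FAULT, evict 1, frames=[3,6] (faults so far: 8)
  step 10: ref 4 -> FAULT, evict 6, frames=[3,4] (faults so far: 9)
  LRU total faults: 9
--- Optimal ---
  step 0: ref 4 -> FAULT, frames=[4,-] (faults so far: 1)
  step 1: ref 4 -> HIT, frames=[4,-] (faults so far: 1)
  step 2: ref 1 -> FAULT, frames=[4,1] (faults so far: 2)
  step 3: ref 5 -> FAULT, evict 4, frames=[5,1] (faults so far: 3)
  step 4: ref 2 -> FAULT, evict 5, frames=[2,1] (faults so far: 4)
  step 5: ref 1 -> HIT, frames=[2,1] (faults so far: 4)
  step 6: ref 3 -> FAULT, evict 2, frames=[3,1] (faults so far: 5)
  step 7: ref 1 -> HIT, frames=[3,1] (faults so far: 5)
  step 8: ref 6 -> FAULT, evict 1, frames=[3,6] (faults so far: 6)
  step 9: ref 3 -> HIT, frames=[3,6] (faults so far: 6)
  step 10: ref 4 -> FAULT, evict 3, frames=[4,6] (faults so far: 7)
  Optimal total faults: 7

Answer: 8 9 7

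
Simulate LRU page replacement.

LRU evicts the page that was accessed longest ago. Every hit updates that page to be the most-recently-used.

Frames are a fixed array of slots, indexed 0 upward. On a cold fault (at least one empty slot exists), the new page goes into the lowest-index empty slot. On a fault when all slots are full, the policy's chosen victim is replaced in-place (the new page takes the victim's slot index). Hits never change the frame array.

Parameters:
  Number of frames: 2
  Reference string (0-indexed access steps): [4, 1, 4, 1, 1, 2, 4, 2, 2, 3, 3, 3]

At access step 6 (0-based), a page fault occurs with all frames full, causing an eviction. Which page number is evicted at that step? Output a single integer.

Step 0: ref 4 -> FAULT, frames=[4,-]
Step 1: ref 1 -> FAULT, frames=[4,1]
Step 2: ref 4 -> HIT, frames=[4,1]
Step 3: ref 1 -> HIT, frames=[4,1]
Step 4: ref 1 -> HIT, frames=[4,1]
Step 5: ref 2 -> FAULT, evict 4, frames=[2,1]
Step 6: ref 4 -> FAULT, evict 1, frames=[2,4]
At step 6: evicted page 1

Answer: 1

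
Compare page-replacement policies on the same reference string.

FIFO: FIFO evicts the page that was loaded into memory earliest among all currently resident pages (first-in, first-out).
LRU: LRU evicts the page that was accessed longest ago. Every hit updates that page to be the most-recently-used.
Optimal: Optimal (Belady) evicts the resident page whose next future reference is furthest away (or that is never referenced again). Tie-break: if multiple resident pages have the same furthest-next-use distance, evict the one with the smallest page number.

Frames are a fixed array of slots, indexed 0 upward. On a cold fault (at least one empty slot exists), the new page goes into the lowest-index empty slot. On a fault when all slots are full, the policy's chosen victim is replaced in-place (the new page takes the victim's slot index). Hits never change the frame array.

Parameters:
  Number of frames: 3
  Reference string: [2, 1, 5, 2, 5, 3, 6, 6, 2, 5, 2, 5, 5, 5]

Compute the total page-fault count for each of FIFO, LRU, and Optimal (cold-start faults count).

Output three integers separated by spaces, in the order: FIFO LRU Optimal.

--- FIFO ---
  step 0: ref 2 -> FAULT, frames=[2,-,-] (faults so far: 1)
  step 1: ref 1 -> FAULT, frames=[2,1,-] (faults so far: 2)
  step 2: ref 5 -> FAULT, frames=[2,1,5] (faults so far: 3)
  step 3: ref 2 -> HIT, frames=[2,1,5] (faults so far: 3)
  step 4: ref 5 -> HIT, frames=[2,1,5] (faults so far: 3)
  step 5: ref 3 -> FAULT, evict 2, frames=[3,1,5] (faults so far: 4)
  step 6: ref 6 -> FAULT, evict 1, frames=[3,6,5] (faults so far: 5)
  step 7: ref 6 -> HIT, frames=[3,6,5] (faults so far: 5)
  step 8: ref 2 -> FAULT, evict 5, frames=[3,6,2] (faults so far: 6)
  step 9: ref 5 -> FAULT, evict 3, frames=[5,6,2] (faults so far: 7)
  step 10: ref 2 -> HIT, frames=[5,6,2] (faults so far: 7)
  step 11: ref 5 -> HIT, frames=[5,6,2] (faults so far: 7)
  step 12: ref 5 -> HIT, frames=[5,6,2] (faults so far: 7)
  step 13: ref 5 -> HIT, frames=[5,6,2] (faults so far: 7)
  FIFO total faults: 7
--- LRU ---
  step 0: ref 2 -> FAULT, frames=[2,-,-] (faults so far: 1)
  step 1: ref 1 -> FAULT, frames=[2,1,-] (faults so far: 2)
  step 2: ref 5 -> FAULT, frames=[2,1,5] (faults so far: 3)
  step 3: ref 2 -> HIT, frames=[2,1,5] (faults so far: 3)
  step 4: ref 5 -> HIT, frames=[2,1,5] (faults so far: 3)
  step 5: ref 3 -> FAULT, evict 1, frames=[2,3,5] (faults so far: 4)
  step 6: ref 6 -> FAULT, evict 2, frames=[6,3,5] (faults so far: 5)
  step 7: ref 6 -> HIT, frames=[6,3,5] (faults so far: 5)
  step 8: ref 2 -> FAULT, evict 5, frames=[6,3,2] (faults so far: 6)
  step 9: ref 5 -> FAULT, evict 3, frames=[6,5,2] (faults so far: 7)
  step 10: ref 2 -> HIT, frames=[6,5,2] (faults so far: 7)
  step 11: ref 5 -> HIT, frames=[6,5,2] (faults so far: 7)
  step 12: ref 5 -> HIT, frames=[6,5,2] (faults so far: 7)
  step 13: ref 5 -> HIT, frames=[6,5,2] (faults so far: 7)
  LRU total faults: 7
--- Optimal ---
  step 0: ref 2 -> FAULT, frames=[2,-,-] (faults so far: 1)
  step 1: ref 1 -> FAULT, frames=[2,1,-] (faults so far: 2)
  step 2: ref 5 -> FAULT, frames=[2,1,5] (faults so far: 3)
  step 3: ref 2 -> HIT, frames=[2,1,5] (faults so far: 3)
  step 4: ref 5 -> HIT, frames=[2,1,5] (faults so far: 3)
  step 5: ref 3 -> FAULT, evict 1, frames=[2,3,5] (faults so far: 4)
  step 6: ref 6 -> FAULT, evict 3, frames=[2,6,5] (faults so far: 5)
  step 7: ref 6 -> HIT, frames=[2,6,5] (faults so far: 5)
  step 8: ref 2 -> HIT, frames=[2,6,5] (faults so far: 5)
  step 9: ref 5 -> HIT, frames=[2,6,5] (faults so far: 5)
  step 10: ref 2 -> HIT, frames=[2,6,5] (faults so far: 5)
  step 11: ref 5 -> HIT, frames=[2,6,5] (faults so far: 5)
  step 12: ref 5 -> HIT, frames=[2,6,5] (faults so far: 5)
  step 13: ref 5 -> HIT, frames=[2,6,5] (faults so far: 5)
  Optimal total faults: 5

Answer: 7 7 5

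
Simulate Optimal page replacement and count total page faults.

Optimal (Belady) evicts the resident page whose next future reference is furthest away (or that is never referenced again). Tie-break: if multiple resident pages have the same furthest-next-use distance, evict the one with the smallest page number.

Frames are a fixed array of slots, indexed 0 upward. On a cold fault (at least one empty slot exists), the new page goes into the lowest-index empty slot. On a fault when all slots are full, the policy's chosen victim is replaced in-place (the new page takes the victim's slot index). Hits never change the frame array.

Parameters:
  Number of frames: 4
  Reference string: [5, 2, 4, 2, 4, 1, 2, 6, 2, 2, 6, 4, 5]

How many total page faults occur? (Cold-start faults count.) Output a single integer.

Answer: 5

Derivation:
Step 0: ref 5 → FAULT, frames=[5,-,-,-]
Step 1: ref 2 → FAULT, frames=[5,2,-,-]
Step 2: ref 4 → FAULT, frames=[5,2,4,-]
Step 3: ref 2 → HIT, frames=[5,2,4,-]
Step 4: ref 4 → HIT, frames=[5,2,4,-]
Step 5: ref 1 → FAULT, frames=[5,2,4,1]
Step 6: ref 2 → HIT, frames=[5,2,4,1]
Step 7: ref 6 → FAULT (evict 1), frames=[5,2,4,6]
Step 8: ref 2 → HIT, frames=[5,2,4,6]
Step 9: ref 2 → HIT, frames=[5,2,4,6]
Step 10: ref 6 → HIT, frames=[5,2,4,6]
Step 11: ref 4 → HIT, frames=[5,2,4,6]
Step 12: ref 5 → HIT, frames=[5,2,4,6]
Total faults: 5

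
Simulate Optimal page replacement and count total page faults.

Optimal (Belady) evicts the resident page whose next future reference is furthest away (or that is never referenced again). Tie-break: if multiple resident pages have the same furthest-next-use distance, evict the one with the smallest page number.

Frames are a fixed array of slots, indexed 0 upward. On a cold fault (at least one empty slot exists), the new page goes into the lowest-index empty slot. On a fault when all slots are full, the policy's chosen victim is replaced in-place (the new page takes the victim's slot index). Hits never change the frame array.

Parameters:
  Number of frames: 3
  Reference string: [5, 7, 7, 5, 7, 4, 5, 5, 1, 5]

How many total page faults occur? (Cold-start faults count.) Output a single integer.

Answer: 4

Derivation:
Step 0: ref 5 → FAULT, frames=[5,-,-]
Step 1: ref 7 → FAULT, frames=[5,7,-]
Step 2: ref 7 → HIT, frames=[5,7,-]
Step 3: ref 5 → HIT, frames=[5,7,-]
Step 4: ref 7 → HIT, frames=[5,7,-]
Step 5: ref 4 → FAULT, frames=[5,7,4]
Step 6: ref 5 → HIT, frames=[5,7,4]
Step 7: ref 5 → HIT, frames=[5,7,4]
Step 8: ref 1 → FAULT (evict 4), frames=[5,7,1]
Step 9: ref 5 → HIT, frames=[5,7,1]
Total faults: 4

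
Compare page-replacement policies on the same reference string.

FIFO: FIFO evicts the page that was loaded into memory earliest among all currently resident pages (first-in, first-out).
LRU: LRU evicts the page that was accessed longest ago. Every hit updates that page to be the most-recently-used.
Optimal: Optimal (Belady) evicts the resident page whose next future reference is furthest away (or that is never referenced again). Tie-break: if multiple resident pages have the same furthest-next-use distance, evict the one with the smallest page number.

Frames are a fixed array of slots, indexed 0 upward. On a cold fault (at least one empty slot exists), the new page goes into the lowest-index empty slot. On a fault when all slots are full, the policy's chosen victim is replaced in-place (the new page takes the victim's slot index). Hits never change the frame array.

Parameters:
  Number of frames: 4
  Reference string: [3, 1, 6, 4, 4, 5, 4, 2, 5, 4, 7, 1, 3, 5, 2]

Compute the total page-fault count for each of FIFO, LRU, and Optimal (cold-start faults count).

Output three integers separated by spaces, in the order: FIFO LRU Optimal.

--- FIFO ---
  step 0: ref 3 -> FAULT, frames=[3,-,-,-] (faults so far: 1)
  step 1: ref 1 -> FAULT, frames=[3,1,-,-] (faults so far: 2)
  step 2: ref 6 -> FAULT, frames=[3,1,6,-] (faults so far: 3)
  step 3: ref 4 -> FAULT, frames=[3,1,6,4] (faults so far: 4)
  step 4: ref 4 -> HIT, frames=[3,1,6,4] (faults so far: 4)
  step 5: ref 5 -> FAULT, evict 3, frames=[5,1,6,4] (faults so far: 5)
  step 6: ref 4 -> HIT, frames=[5,1,6,4] (faults so far: 5)
  step 7: ref 2 -> FAULT, evict 1, frames=[5,2,6,4] (faults so far: 6)
  step 8: ref 5 -> HIT, frames=[5,2,6,4] (faults so far: 6)
  step 9: ref 4 -> HIT, frames=[5,2,6,4] (faults so far: 6)
  step 10: ref 7 -> FAULT, evict 6, frames=[5,2,7,4] (faults so far: 7)
  step 11: ref 1 -> FAULT, evict 4, frames=[5,2,7,1] (faults so far: 8)
  step 12: ref 3 -> FAULT, evict 5, frames=[3,2,7,1] (faults so far: 9)
  step 13: ref 5 -> FAULT, evict 2, frames=[3,5,7,1] (faults so far: 10)
  step 14: ref 2 -> FAULT, evict 7, frames=[3,5,2,1] (faults so far: 11)
  FIFO total faults: 11
--- LRU ---
  step 0: ref 3 -> FAULT, frames=[3,-,-,-] (faults so far: 1)
  step 1: ref 1 -> FAULT, frames=[3,1,-,-] (faults so far: 2)
  step 2: ref 6 -> FAULT, frames=[3,1,6,-] (faults so far: 3)
  step 3: ref 4 -> FAULT, frames=[3,1,6,4] (faults so far: 4)
  step 4: ref 4 -> HIT, frames=[3,1,6,4] (faults so far: 4)
  step 5: ref 5 -> FAULT, evict 3, frames=[5,1,6,4] (faults so far: 5)
  step 6: ref 4 -> HIT, frames=[5,1,6,4] (faults so far: 5)
  step 7: ref 2 -> FAULT, evict 1, frames=[5,2,6,4] (faults so far: 6)
  step 8: ref 5 -> HIT, frames=[5,2,6,4] (faults so far: 6)
  step 9: ref 4 -> HIT, frames=[5,2,6,4] (faults so far: 6)
  step 10: ref 7 -> FAULT, evict 6, frames=[5,2,7,4] (faults so far: 7)
  step 11: ref 1 -> FAULT, evict 2, frames=[5,1,7,4] (faults so far: 8)
  step 12: ref 3 -> FAULT, evict 5, frames=[3,1,7,4] (faults so far: 9)
  step 13: ref 5 -> FAULT, evict 4, frames=[3,1,7,5] (faults so far: 10)
  step 14: ref 2 -> FAULT, evict 7, frames=[3,1,2,5] (faults so far: 11)
  LRU total faults: 11
--- Optimal ---
  step 0: ref 3 -> FAULT, frames=[3,-,-,-] (faults so far: 1)
  step 1: ref 1 -> FAULT, frames=[3,1,-,-] (faults so far: 2)
  step 2: ref 6 -> FAULT, frames=[3,1,6,-] (faults so far: 3)
  step 3: ref 4 -> FAULT, frames=[3,1,6,4] (faults so far: 4)
  step 4: ref 4 -> HIT, frames=[3,1,6,4] (faults so far: 4)
  step 5: ref 5 -> FAULT, evict 6, frames=[3,1,5,4] (faults so far: 5)
  step 6: ref 4 -> HIT, frames=[3,1,5,4] (faults so far: 5)
  step 7: ref 2 -> FAULT, evict 3, frames=[2,1,5,4] (faults so far: 6)
  step 8: ref 5 -> HIT, frames=[2,1,5,4] (faults so far: 6)
  step 9: ref 4 -> HIT, frames=[2,1,5,4] (faults so far: 6)
  step 10: ref 7 -> FAULT, evict 4, frames=[2,1,5,7] (faults so far: 7)
  step 11: ref 1 -> HIT, frames=[2,1,5,7] (faults so far: 7)
  step 12: ref 3 -> FAULT, evict 1, frames=[2,3,5,7] (faults so far: 8)
  step 13: ref 5 -> HIT, frames=[2,3,5,7] (faults so far: 8)
  step 14: ref 2 -> HIT, frames=[2,3,5,7] (faults so far: 8)
  Optimal total faults: 8

Answer: 11 11 8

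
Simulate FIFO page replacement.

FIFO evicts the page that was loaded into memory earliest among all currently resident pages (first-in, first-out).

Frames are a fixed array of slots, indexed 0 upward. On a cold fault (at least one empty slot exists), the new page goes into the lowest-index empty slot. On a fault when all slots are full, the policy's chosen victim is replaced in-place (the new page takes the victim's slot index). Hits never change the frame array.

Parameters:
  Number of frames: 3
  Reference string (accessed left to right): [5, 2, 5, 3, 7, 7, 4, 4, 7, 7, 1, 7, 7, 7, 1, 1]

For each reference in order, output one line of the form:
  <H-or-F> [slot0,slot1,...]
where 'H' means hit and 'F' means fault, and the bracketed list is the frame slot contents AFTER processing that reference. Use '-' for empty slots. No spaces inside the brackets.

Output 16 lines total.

F [5,-,-]
F [5,2,-]
H [5,2,-]
F [5,2,3]
F [7,2,3]
H [7,2,3]
F [7,4,3]
H [7,4,3]
H [7,4,3]
H [7,4,3]
F [7,4,1]
H [7,4,1]
H [7,4,1]
H [7,4,1]
H [7,4,1]
H [7,4,1]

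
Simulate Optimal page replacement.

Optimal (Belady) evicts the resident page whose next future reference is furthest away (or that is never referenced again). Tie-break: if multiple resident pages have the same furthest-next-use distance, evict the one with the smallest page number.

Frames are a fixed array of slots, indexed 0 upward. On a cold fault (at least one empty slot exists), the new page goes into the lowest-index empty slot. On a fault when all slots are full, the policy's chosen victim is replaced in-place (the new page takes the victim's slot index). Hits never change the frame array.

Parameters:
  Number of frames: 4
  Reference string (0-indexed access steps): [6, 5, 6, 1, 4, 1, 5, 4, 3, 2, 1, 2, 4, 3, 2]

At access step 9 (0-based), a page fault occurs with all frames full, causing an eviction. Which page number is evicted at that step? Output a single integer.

Answer: 6

Derivation:
Step 0: ref 6 -> FAULT, frames=[6,-,-,-]
Step 1: ref 5 -> FAULT, frames=[6,5,-,-]
Step 2: ref 6 -> HIT, frames=[6,5,-,-]
Step 3: ref 1 -> FAULT, frames=[6,5,1,-]
Step 4: ref 4 -> FAULT, frames=[6,5,1,4]
Step 5: ref 1 -> HIT, frames=[6,5,1,4]
Step 6: ref 5 -> HIT, frames=[6,5,1,4]
Step 7: ref 4 -> HIT, frames=[6,5,1,4]
Step 8: ref 3 -> FAULT, evict 5, frames=[6,3,1,4]
Step 9: ref 2 -> FAULT, evict 6, frames=[2,3,1,4]
At step 9: evicted page 6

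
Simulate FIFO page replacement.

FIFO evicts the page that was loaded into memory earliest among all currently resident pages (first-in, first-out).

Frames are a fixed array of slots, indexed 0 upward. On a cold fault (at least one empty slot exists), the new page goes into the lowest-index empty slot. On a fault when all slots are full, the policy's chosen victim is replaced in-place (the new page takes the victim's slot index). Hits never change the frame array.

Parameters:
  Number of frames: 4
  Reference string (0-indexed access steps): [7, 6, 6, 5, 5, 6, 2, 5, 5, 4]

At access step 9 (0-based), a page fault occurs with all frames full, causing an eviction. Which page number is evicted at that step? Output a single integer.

Step 0: ref 7 -> FAULT, frames=[7,-,-,-]
Step 1: ref 6 -> FAULT, frames=[7,6,-,-]
Step 2: ref 6 -> HIT, frames=[7,6,-,-]
Step 3: ref 5 -> FAULT, frames=[7,6,5,-]
Step 4: ref 5 -> HIT, frames=[7,6,5,-]
Step 5: ref 6 -> HIT, frames=[7,6,5,-]
Step 6: ref 2 -> FAULT, frames=[7,6,5,2]
Step 7: ref 5 -> HIT, frames=[7,6,5,2]
Step 8: ref 5 -> HIT, frames=[7,6,5,2]
Step 9: ref 4 -> FAULT, evict 7, frames=[4,6,5,2]
At step 9: evicted page 7

Answer: 7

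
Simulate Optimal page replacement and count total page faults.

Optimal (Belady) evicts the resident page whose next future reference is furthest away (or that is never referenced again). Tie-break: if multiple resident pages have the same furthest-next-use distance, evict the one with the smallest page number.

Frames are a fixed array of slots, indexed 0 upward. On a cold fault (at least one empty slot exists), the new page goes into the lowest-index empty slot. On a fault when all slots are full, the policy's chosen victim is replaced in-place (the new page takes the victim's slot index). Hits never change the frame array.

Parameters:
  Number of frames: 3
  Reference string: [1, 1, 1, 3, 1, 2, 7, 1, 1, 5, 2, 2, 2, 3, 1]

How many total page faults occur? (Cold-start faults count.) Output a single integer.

Answer: 6

Derivation:
Step 0: ref 1 → FAULT, frames=[1,-,-]
Step 1: ref 1 → HIT, frames=[1,-,-]
Step 2: ref 1 → HIT, frames=[1,-,-]
Step 3: ref 3 → FAULT, frames=[1,3,-]
Step 4: ref 1 → HIT, frames=[1,3,-]
Step 5: ref 2 → FAULT, frames=[1,3,2]
Step 6: ref 7 → FAULT (evict 3), frames=[1,7,2]
Step 7: ref 1 → HIT, frames=[1,7,2]
Step 8: ref 1 → HIT, frames=[1,7,2]
Step 9: ref 5 → FAULT (evict 7), frames=[1,5,2]
Step 10: ref 2 → HIT, frames=[1,5,2]
Step 11: ref 2 → HIT, frames=[1,5,2]
Step 12: ref 2 → HIT, frames=[1,5,2]
Step 13: ref 3 → FAULT (evict 2), frames=[1,5,3]
Step 14: ref 1 → HIT, frames=[1,5,3]
Total faults: 6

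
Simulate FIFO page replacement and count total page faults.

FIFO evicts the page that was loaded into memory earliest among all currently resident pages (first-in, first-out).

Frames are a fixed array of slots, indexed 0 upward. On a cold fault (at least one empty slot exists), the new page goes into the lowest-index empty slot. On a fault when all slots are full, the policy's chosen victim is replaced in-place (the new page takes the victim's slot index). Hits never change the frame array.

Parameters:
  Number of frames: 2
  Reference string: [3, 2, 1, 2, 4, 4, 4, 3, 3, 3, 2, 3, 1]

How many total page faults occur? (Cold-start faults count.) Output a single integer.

Answer: 7

Derivation:
Step 0: ref 3 → FAULT, frames=[3,-]
Step 1: ref 2 → FAULT, frames=[3,2]
Step 2: ref 1 → FAULT (evict 3), frames=[1,2]
Step 3: ref 2 → HIT, frames=[1,2]
Step 4: ref 4 → FAULT (evict 2), frames=[1,4]
Step 5: ref 4 → HIT, frames=[1,4]
Step 6: ref 4 → HIT, frames=[1,4]
Step 7: ref 3 → FAULT (evict 1), frames=[3,4]
Step 8: ref 3 → HIT, frames=[3,4]
Step 9: ref 3 → HIT, frames=[3,4]
Step 10: ref 2 → FAULT (evict 4), frames=[3,2]
Step 11: ref 3 → HIT, frames=[3,2]
Step 12: ref 1 → FAULT (evict 3), frames=[1,2]
Total faults: 7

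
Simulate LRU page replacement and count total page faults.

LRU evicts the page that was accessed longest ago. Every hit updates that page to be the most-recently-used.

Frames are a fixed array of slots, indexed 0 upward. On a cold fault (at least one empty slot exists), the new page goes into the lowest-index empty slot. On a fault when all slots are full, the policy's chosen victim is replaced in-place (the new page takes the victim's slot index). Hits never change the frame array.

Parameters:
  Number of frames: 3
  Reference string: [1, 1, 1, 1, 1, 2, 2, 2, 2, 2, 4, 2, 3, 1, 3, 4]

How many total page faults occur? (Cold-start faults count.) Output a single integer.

Answer: 6

Derivation:
Step 0: ref 1 → FAULT, frames=[1,-,-]
Step 1: ref 1 → HIT, frames=[1,-,-]
Step 2: ref 1 → HIT, frames=[1,-,-]
Step 3: ref 1 → HIT, frames=[1,-,-]
Step 4: ref 1 → HIT, frames=[1,-,-]
Step 5: ref 2 → FAULT, frames=[1,2,-]
Step 6: ref 2 → HIT, frames=[1,2,-]
Step 7: ref 2 → HIT, frames=[1,2,-]
Step 8: ref 2 → HIT, frames=[1,2,-]
Step 9: ref 2 → HIT, frames=[1,2,-]
Step 10: ref 4 → FAULT, frames=[1,2,4]
Step 11: ref 2 → HIT, frames=[1,2,4]
Step 12: ref 3 → FAULT (evict 1), frames=[3,2,4]
Step 13: ref 1 → FAULT (evict 4), frames=[3,2,1]
Step 14: ref 3 → HIT, frames=[3,2,1]
Step 15: ref 4 → FAULT (evict 2), frames=[3,4,1]
Total faults: 6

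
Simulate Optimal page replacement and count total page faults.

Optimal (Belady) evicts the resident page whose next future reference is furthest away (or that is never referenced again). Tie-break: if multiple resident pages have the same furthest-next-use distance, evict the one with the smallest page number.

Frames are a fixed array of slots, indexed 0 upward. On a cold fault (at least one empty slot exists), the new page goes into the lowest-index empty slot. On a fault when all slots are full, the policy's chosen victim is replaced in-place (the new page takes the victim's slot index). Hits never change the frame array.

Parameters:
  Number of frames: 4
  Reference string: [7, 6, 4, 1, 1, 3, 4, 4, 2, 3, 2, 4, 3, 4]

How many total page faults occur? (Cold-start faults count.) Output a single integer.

Answer: 6

Derivation:
Step 0: ref 7 → FAULT, frames=[7,-,-,-]
Step 1: ref 6 → FAULT, frames=[7,6,-,-]
Step 2: ref 4 → FAULT, frames=[7,6,4,-]
Step 3: ref 1 → FAULT, frames=[7,6,4,1]
Step 4: ref 1 → HIT, frames=[7,6,4,1]
Step 5: ref 3 → FAULT (evict 1), frames=[7,6,4,3]
Step 6: ref 4 → HIT, frames=[7,6,4,3]
Step 7: ref 4 → HIT, frames=[7,6,4,3]
Step 8: ref 2 → FAULT (evict 6), frames=[7,2,4,3]
Step 9: ref 3 → HIT, frames=[7,2,4,3]
Step 10: ref 2 → HIT, frames=[7,2,4,3]
Step 11: ref 4 → HIT, frames=[7,2,4,3]
Step 12: ref 3 → HIT, frames=[7,2,4,3]
Step 13: ref 4 → HIT, frames=[7,2,4,3]
Total faults: 6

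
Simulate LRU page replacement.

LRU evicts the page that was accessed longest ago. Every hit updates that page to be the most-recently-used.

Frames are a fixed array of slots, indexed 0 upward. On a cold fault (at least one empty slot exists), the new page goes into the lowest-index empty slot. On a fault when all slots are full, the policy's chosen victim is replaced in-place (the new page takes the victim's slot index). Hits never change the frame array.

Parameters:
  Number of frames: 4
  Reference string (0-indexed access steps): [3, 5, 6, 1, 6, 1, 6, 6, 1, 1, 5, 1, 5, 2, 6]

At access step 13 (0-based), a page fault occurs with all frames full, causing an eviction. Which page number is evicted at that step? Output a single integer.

Answer: 3

Derivation:
Step 0: ref 3 -> FAULT, frames=[3,-,-,-]
Step 1: ref 5 -> FAULT, frames=[3,5,-,-]
Step 2: ref 6 -> FAULT, frames=[3,5,6,-]
Step 3: ref 1 -> FAULT, frames=[3,5,6,1]
Step 4: ref 6 -> HIT, frames=[3,5,6,1]
Step 5: ref 1 -> HIT, frames=[3,5,6,1]
Step 6: ref 6 -> HIT, frames=[3,5,6,1]
Step 7: ref 6 -> HIT, frames=[3,5,6,1]
Step 8: ref 1 -> HIT, frames=[3,5,6,1]
Step 9: ref 1 -> HIT, frames=[3,5,6,1]
Step 10: ref 5 -> HIT, frames=[3,5,6,1]
Step 11: ref 1 -> HIT, frames=[3,5,6,1]
Step 12: ref 5 -> HIT, frames=[3,5,6,1]
Step 13: ref 2 -> FAULT, evict 3, frames=[2,5,6,1]
At step 13: evicted page 3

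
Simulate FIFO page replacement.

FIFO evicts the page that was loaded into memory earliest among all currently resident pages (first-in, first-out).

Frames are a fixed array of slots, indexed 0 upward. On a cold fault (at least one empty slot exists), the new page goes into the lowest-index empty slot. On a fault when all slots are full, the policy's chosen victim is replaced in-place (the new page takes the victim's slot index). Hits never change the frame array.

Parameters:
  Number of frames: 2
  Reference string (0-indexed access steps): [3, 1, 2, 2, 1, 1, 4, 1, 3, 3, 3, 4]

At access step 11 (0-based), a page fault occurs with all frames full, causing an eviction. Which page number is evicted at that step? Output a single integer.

Answer: 1

Derivation:
Step 0: ref 3 -> FAULT, frames=[3,-]
Step 1: ref 1 -> FAULT, frames=[3,1]
Step 2: ref 2 -> FAULT, evict 3, frames=[2,1]
Step 3: ref 2 -> HIT, frames=[2,1]
Step 4: ref 1 -> HIT, frames=[2,1]
Step 5: ref 1 -> HIT, frames=[2,1]
Step 6: ref 4 -> FAULT, evict 1, frames=[2,4]
Step 7: ref 1 -> FAULT, evict 2, frames=[1,4]
Step 8: ref 3 -> FAULT, evict 4, frames=[1,3]
Step 9: ref 3 -> HIT, frames=[1,3]
Step 10: ref 3 -> HIT, frames=[1,3]
Step 11: ref 4 -> FAULT, evict 1, frames=[4,3]
At step 11: evicted page 1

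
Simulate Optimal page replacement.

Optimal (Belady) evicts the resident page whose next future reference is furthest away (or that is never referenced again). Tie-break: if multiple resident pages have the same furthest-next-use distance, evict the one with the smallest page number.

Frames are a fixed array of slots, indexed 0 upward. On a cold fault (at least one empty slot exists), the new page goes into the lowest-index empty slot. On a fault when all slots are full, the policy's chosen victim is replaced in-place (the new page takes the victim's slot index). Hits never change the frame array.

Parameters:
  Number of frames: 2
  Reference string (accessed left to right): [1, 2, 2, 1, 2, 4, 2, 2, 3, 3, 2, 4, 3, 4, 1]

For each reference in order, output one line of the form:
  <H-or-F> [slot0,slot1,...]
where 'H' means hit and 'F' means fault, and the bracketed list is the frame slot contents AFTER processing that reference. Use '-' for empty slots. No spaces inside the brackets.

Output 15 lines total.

F [1,-]
F [1,2]
H [1,2]
H [1,2]
H [1,2]
F [4,2]
H [4,2]
H [4,2]
F [3,2]
H [3,2]
H [3,2]
F [3,4]
H [3,4]
H [3,4]
F [1,4]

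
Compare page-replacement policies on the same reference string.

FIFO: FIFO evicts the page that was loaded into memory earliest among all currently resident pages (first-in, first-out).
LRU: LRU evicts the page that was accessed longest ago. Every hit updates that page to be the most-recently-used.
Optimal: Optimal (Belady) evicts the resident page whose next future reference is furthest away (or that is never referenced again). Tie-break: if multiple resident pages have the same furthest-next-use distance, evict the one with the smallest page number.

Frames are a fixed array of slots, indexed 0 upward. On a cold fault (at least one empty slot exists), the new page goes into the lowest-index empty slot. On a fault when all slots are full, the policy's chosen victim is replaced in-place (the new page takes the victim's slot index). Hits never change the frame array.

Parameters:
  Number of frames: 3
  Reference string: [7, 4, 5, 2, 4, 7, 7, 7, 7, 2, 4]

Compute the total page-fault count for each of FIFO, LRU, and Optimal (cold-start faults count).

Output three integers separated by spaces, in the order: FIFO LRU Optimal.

--- FIFO ---
  step 0: ref 7 -> FAULT, frames=[7,-,-] (faults so far: 1)
  step 1: ref 4 -> FAULT, frames=[7,4,-] (faults so far: 2)
  step 2: ref 5 -> FAULT, frames=[7,4,5] (faults so far: 3)
  step 3: ref 2 -> FAULT, evict 7, frames=[2,4,5] (faults so far: 4)
  step 4: ref 4 -> HIT, frames=[2,4,5] (faults so far: 4)
  step 5: ref 7 -> FAULT, evict 4, frames=[2,7,5] (faults so far: 5)
  step 6: ref 7 -> HIT, frames=[2,7,5] (faults so far: 5)
  step 7: ref 7 -> HIT, frames=[2,7,5] (faults so far: 5)
  step 8: ref 7 -> HIT, frames=[2,7,5] (faults so far: 5)
  step 9: ref 2 -> HIT, frames=[2,7,5] (faults so far: 5)
  step 10: ref 4 -> FAULT, evict 5, frames=[2,7,4] (faults so far: 6)
  FIFO total faults: 6
--- LRU ---
  step 0: ref 7 -> FAULT, frames=[7,-,-] (faults so far: 1)
  step 1: ref 4 -> FAULT, frames=[7,4,-] (faults so far: 2)
  step 2: ref 5 -> FAULT, frames=[7,4,5] (faults so far: 3)
  step 3: ref 2 -> FAULT, evict 7, frames=[2,4,5] (faults so far: 4)
  step 4: ref 4 -> HIT, frames=[2,4,5] (faults so far: 4)
  step 5: ref 7 -> FAULT, evict 5, frames=[2,4,7] (faults so far: 5)
  step 6: ref 7 -> HIT, frames=[2,4,7] (faults so far: 5)
  step 7: ref 7 -> HIT, frames=[2,4,7] (faults so far: 5)
  step 8: ref 7 -> HIT, frames=[2,4,7] (faults so far: 5)
  step 9: ref 2 -> HIT, frames=[2,4,7] (faults so far: 5)
  step 10: ref 4 -> HIT, frames=[2,4,7] (faults so far: 5)
  LRU total faults: 5
--- Optimal ---
  step 0: ref 7 -> FAULT, frames=[7,-,-] (faults so far: 1)
  step 1: ref 4 -> FAULT, frames=[7,4,-] (faults so far: 2)
  step 2: ref 5 -> FAULT, frames=[7,4,5] (faults so far: 3)
  step 3: ref 2 -> FAULT, evict 5, frames=[7,4,2] (faults so far: 4)
  step 4: ref 4 -> HIT, frames=[7,4,2] (faults so far: 4)
  step 5: ref 7 -> HIT, frames=[7,4,2] (faults so far: 4)
  step 6: ref 7 -> HIT, frames=[7,4,2] (faults so far: 4)
  step 7: ref 7 -> HIT, frames=[7,4,2] (faults so far: 4)
  step 8: ref 7 -> HIT, frames=[7,4,2] (faults so far: 4)
  step 9: ref 2 -> HIT, frames=[7,4,2] (faults so far: 4)
  step 10: ref 4 -> HIT, frames=[7,4,2] (faults so far: 4)
  Optimal total faults: 4

Answer: 6 5 4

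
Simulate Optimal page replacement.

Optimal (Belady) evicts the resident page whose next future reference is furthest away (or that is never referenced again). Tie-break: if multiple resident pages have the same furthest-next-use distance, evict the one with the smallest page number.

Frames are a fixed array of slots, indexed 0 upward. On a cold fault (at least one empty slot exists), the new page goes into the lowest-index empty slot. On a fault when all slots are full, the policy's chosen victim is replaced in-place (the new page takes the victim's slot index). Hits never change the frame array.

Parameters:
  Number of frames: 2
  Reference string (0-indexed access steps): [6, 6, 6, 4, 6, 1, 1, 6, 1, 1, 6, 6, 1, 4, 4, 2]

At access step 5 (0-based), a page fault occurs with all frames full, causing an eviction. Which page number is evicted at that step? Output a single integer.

Answer: 4

Derivation:
Step 0: ref 6 -> FAULT, frames=[6,-]
Step 1: ref 6 -> HIT, frames=[6,-]
Step 2: ref 6 -> HIT, frames=[6,-]
Step 3: ref 4 -> FAULT, frames=[6,4]
Step 4: ref 6 -> HIT, frames=[6,4]
Step 5: ref 1 -> FAULT, evict 4, frames=[6,1]
At step 5: evicted page 4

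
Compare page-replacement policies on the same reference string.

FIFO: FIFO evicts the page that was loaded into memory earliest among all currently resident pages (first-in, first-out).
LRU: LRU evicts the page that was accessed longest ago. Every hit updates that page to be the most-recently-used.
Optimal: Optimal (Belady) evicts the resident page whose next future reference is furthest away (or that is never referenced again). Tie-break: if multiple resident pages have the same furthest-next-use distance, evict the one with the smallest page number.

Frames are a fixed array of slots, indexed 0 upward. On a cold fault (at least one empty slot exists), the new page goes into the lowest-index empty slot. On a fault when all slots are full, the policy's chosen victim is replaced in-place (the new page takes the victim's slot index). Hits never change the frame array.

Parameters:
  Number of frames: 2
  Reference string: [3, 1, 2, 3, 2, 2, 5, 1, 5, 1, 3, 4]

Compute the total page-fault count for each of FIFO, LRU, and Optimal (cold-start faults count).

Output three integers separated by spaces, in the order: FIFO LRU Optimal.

Answer: 8 8 7

Derivation:
--- FIFO ---
  step 0: ref 3 -> FAULT, frames=[3,-] (faults so far: 1)
  step 1: ref 1 -> FAULT, frames=[3,1] (faults so far: 2)
  step 2: ref 2 -> FAULT, evict 3, frames=[2,1] (faults so far: 3)
  step 3: ref 3 -> FAULT, evict 1, frames=[2,3] (faults so far: 4)
  step 4: ref 2 -> HIT, frames=[2,3] (faults so far: 4)
  step 5: ref 2 -> HIT, frames=[2,3] (faults so far: 4)
  step 6: ref 5 -> FAULT, evict 2, frames=[5,3] (faults so far: 5)
  step 7: ref 1 -> FAULT, evict 3, frames=[5,1] (faults so far: 6)
  step 8: ref 5 -> HIT, frames=[5,1] (faults so far: 6)
  step 9: ref 1 -> HIT, frames=[5,1] (faults so far: 6)
  step 10: ref 3 -> FAULT, evict 5, frames=[3,1] (faults so far: 7)
  step 11: ref 4 -> FAULT, evict 1, frames=[3,4] (faults so far: 8)
  FIFO total faults: 8
--- LRU ---
  step 0: ref 3 -> FAULT, frames=[3,-] (faults so far: 1)
  step 1: ref 1 -> FAULT, frames=[3,1] (faults so far: 2)
  step 2: ref 2 -> FAULT, evict 3, frames=[2,1] (faults so far: 3)
  step 3: ref 3 -> FAULT, evict 1, frames=[2,3] (faults so far: 4)
  step 4: ref 2 -> HIT, frames=[2,3] (faults so far: 4)
  step 5: ref 2 -> HIT, frames=[2,3] (faults so far: 4)
  step 6: ref 5 -> FAULT, evict 3, frames=[2,5] (faults so far: 5)
  step 7: ref 1 -> FAULT, evict 2, frames=[1,5] (faults so far: 6)
  step 8: ref 5 -> HIT, frames=[1,5] (faults so far: 6)
  step 9: ref 1 -> HIT, frames=[1,5] (faults so far: 6)
  step 10: ref 3 -> FAULT, evict 5, frames=[1,3] (faults so far: 7)
  step 11: ref 4 -> FAULT, evict 1, frames=[4,3] (faults so far: 8)
  LRU total faults: 8
--- Optimal ---
  step 0: ref 3 -> FAULT, frames=[3,-] (faults so far: 1)
  step 1: ref 1 -> FAULT, frames=[3,1] (faults so far: 2)
  step 2: ref 2 -> FAULT, evict 1, frames=[3,2] (faults so far: 3)
  step 3: ref 3 -> HIT, frames=[3,2] (faults so far: 3)
  step 4: ref 2 -> HIT, frames=[3,2] (faults so far: 3)
  step 5: ref 2 -> HIT, frames=[3,2] (faults so far: 3)
  step 6: ref 5 -> FAULT, evict 2, frames=[3,5] (faults so far: 4)
  step 7: ref 1 -> FAULT, evict 3, frames=[1,5] (faults so far: 5)
  step 8: ref 5 -> HIT, frames=[1,5] (faults so far: 5)
  step 9: ref 1 -> HIT, frames=[1,5] (faults so far: 5)
  step 10: ref 3 -> FAULT, evict 1, frames=[3,5] (faults so far: 6)
  step 11: ref 4 -> FAULT, evict 3, frames=[4,5] (faults so far: 7)
  Optimal total faults: 7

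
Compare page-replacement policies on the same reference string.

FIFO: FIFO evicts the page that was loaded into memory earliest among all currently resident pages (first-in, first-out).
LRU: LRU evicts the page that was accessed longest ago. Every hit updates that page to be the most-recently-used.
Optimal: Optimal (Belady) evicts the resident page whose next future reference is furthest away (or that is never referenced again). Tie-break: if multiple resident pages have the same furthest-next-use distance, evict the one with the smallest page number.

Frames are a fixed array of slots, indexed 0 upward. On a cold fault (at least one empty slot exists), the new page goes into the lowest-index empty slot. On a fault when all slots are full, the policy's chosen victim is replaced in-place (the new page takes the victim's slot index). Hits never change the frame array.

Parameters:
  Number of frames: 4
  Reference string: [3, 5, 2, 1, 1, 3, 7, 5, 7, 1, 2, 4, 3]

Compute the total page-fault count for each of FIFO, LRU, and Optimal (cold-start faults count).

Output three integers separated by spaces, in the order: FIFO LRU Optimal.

--- FIFO ---
  step 0: ref 3 -> FAULT, frames=[3,-,-,-] (faults so far: 1)
  step 1: ref 5 -> FAULT, frames=[3,5,-,-] (faults so far: 2)
  step 2: ref 2 -> FAULT, frames=[3,5,2,-] (faults so far: 3)
  step 3: ref 1 -> FAULT, frames=[3,5,2,1] (faults so far: 4)
  step 4: ref 1 -> HIT, frames=[3,5,2,1] (faults so far: 4)
  step 5: ref 3 -> HIT, frames=[3,5,2,1] (faults so far: 4)
  step 6: ref 7 -> FAULT, evict 3, frames=[7,5,2,1] (faults so far: 5)
  step 7: ref 5 -> HIT, frames=[7,5,2,1] (faults so far: 5)
  step 8: ref 7 -> HIT, frames=[7,5,2,1] (faults so far: 5)
  step 9: ref 1 -> HIT, frames=[7,5,2,1] (faults so far: 5)
  step 10: ref 2 -> HIT, frames=[7,5,2,1] (faults so far: 5)
  step 11: ref 4 -> FAULT, evict 5, frames=[7,4,2,1] (faults so far: 6)
  step 12: ref 3 -> FAULT, evict 2, frames=[7,4,3,1] (faults so far: 7)
  FIFO total faults: 7
--- LRU ---
  step 0: ref 3 -> FAULT, frames=[3,-,-,-] (faults so far: 1)
  step 1: ref 5 -> FAULT, frames=[3,5,-,-] (faults so far: 2)
  step 2: ref 2 -> FAULT, frames=[3,5,2,-] (faults so far: 3)
  step 3: ref 1 -> FAULT, frames=[3,5,2,1] (faults so far: 4)
  step 4: ref 1 -> HIT, frames=[3,5,2,1] (faults so far: 4)
  step 5: ref 3 -> HIT, frames=[3,5,2,1] (faults so far: 4)
  step 6: ref 7 -> FAULT, evict 5, frames=[3,7,2,1] (faults so far: 5)
  step 7: ref 5 -> FAULT, evict 2, frames=[3,7,5,1] (faults so far: 6)
  step 8: ref 7 -> HIT, frames=[3,7,5,1] (faults so far: 6)
  step 9: ref 1 -> HIT, frames=[3,7,5,1] (faults so far: 6)
  step 10: ref 2 -> FAULT, evict 3, frames=[2,7,5,1] (faults so far: 7)
  step 11: ref 4 -> FAULT, evict 5, frames=[2,7,4,1] (faults so far: 8)
  step 12: ref 3 -> FAULT, evict 7, frames=[2,3,4,1] (faults so far: 9)
  LRU total faults: 9
--- Optimal ---
  step 0: ref 3 -> FAULT, frames=[3,-,-,-] (faults so far: 1)
  step 1: ref 5 -> FAULT, frames=[3,5,-,-] (faults so far: 2)
  step 2: ref 2 -> FAULT, frames=[3,5,2,-] (faults so far: 3)
  step 3: ref 1 -> FAULT, frames=[3,5,2,1] (faults so far: 4)
  step 4: ref 1 -> HIT, frames=[3,5,2,1] (faults so far: 4)
  step 5: ref 3 -> HIT, frames=[3,5,2,1] (faults so far: 4)
  step 6: ref 7 -> FAULT, evict 3, frames=[7,5,2,1] (faults so far: 5)
  step 7: ref 5 -> HIT, frames=[7,5,2,1] (faults so far: 5)
  step 8: ref 7 -> HIT, frames=[7,5,2,1] (faults so far: 5)
  step 9: ref 1 -> HIT, frames=[7,5,2,1] (faults so far: 5)
  step 10: ref 2 -> HIT, frames=[7,5,2,1] (faults so far: 5)
  step 11: ref 4 -> FAULT, evict 1, frames=[7,5,2,4] (faults so far: 6)
  step 12: ref 3 -> FAULT, evict 2, frames=[7,5,3,4] (faults so far: 7)
  Optimal total faults: 7

Answer: 7 9 7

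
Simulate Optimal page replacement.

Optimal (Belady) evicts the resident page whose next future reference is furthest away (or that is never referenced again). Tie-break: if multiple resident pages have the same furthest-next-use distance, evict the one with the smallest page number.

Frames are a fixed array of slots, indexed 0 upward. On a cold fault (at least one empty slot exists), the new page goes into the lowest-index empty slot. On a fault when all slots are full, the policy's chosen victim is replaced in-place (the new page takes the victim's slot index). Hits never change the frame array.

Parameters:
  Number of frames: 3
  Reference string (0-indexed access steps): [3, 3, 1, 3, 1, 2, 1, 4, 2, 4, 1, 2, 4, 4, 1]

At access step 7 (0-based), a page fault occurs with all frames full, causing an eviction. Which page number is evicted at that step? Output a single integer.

Answer: 3

Derivation:
Step 0: ref 3 -> FAULT, frames=[3,-,-]
Step 1: ref 3 -> HIT, frames=[3,-,-]
Step 2: ref 1 -> FAULT, frames=[3,1,-]
Step 3: ref 3 -> HIT, frames=[3,1,-]
Step 4: ref 1 -> HIT, frames=[3,1,-]
Step 5: ref 2 -> FAULT, frames=[3,1,2]
Step 6: ref 1 -> HIT, frames=[3,1,2]
Step 7: ref 4 -> FAULT, evict 3, frames=[4,1,2]
At step 7: evicted page 3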